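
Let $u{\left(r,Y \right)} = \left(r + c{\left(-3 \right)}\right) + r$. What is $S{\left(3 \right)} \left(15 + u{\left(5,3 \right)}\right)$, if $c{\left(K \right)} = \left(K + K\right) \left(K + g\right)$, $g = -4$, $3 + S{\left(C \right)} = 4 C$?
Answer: $603$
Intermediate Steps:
$S{\left(C \right)} = -3 + 4 C$
$c{\left(K \right)} = 2 K \left(-4 + K\right)$ ($c{\left(K \right)} = \left(K + K\right) \left(K - 4\right) = 2 K \left(-4 + K\right)$)
$u{\left(r,Y \right)} = 42 + 2 r$ ($u{\left(r,Y \right)} = \left(r + 2 \left(-3\right) \left(-4 - 3\right)\right) + r = \left(r + 2 \left(-3\right) \left(-7\right)\right) + r = \left(r + 42\right) + r = \left(42 + r\right) + r = 42 + 2 r$)
$S{\left(3 \right)} \left(15 + u{\left(5,3 \right)}\right) = \left(-3 + 4 \cdot 3\right) \left(15 + \left(42 + 2 \cdot 5\right)\right) = \left(-3 + 12\right) \left(15 + \left(42 + 10\right)\right) = 9 \left(15 + 52\right) = 9 \cdot 67 = 603$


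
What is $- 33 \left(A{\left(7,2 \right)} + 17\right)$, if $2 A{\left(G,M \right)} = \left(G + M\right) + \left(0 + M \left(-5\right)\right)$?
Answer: $- \frac{1089}{2} \approx -544.5$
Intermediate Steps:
$A{\left(G,M \right)} = \frac{G}{2} - 2 M$ ($A{\left(G,M \right)} = \frac{\left(G + M\right) + \left(0 + M \left(-5\right)\right)}{2} = \frac{\left(G + M\right) + \left(0 - 5 M\right)}{2} = \frac{\left(G + M\right) - 5 M}{2} = \frac{G - 4 M}{2} = \frac{G}{2} - 2 M$)
$- 33 \left(A{\left(7,2 \right)} + 17\right) = - 33 \left(\left(\frac{1}{2} \cdot 7 - 4\right) + 17\right) = - 33 \left(\left(\frac{7}{2} - 4\right) + 17\right) = - 33 \left(- \frac{1}{2} + 17\right) = \left(-33\right) \frac{33}{2} = - \frac{1089}{2}$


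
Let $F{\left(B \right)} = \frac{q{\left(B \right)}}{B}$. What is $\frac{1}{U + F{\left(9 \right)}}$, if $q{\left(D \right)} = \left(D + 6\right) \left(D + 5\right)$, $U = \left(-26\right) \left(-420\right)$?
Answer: $\frac{3}{32830} \approx 9.138 \cdot 10^{-5}$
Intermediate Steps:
$U = 10920$
$q{\left(D \right)} = \left(5 + D\right) \left(6 + D\right)$ ($q{\left(D \right)} = \left(6 + D\right) \left(5 + D\right) = \left(5 + D\right) \left(6 + D\right)$)
$F{\left(B \right)} = \frac{30 + B^{2} + 11 B}{B}$
$\frac{1}{U + F{\left(9 \right)}} = \frac{1}{10920 + \left(11 + 9 + \frac{30}{9}\right)} = \frac{1}{10920 + \left(11 + 9 + 30 \cdot \frac{1}{9}\right)} = \frac{1}{10920 + \left(11 + 9 + \frac{10}{3}\right)} = \frac{1}{10920 + \frac{70}{3}} = \frac{1}{\frac{32830}{3}} = \frac{3}{32830}$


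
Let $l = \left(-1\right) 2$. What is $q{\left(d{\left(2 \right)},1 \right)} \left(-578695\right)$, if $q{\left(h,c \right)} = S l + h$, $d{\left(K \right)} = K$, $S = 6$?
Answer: $5786950$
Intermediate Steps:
$l = -2$
$q{\left(h,c \right)} = -12 + h$ ($q{\left(h,c \right)} = 6 \left(-2\right) + h = -12 + h$)
$q{\left(d{\left(2 \right)},1 \right)} \left(-578695\right) = \left(-12 + 2\right) \left(-578695\right) = \left(-10\right) \left(-578695\right) = 5786950$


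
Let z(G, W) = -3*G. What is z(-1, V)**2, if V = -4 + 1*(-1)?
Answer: 9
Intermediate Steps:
V = -5 (V = -4 - 1 = -5)
z(-1, V)**2 = (-3*(-1))**2 = 3**2 = 9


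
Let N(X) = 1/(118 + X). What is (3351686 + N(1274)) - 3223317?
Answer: 178689649/1392 ≈ 1.2837e+5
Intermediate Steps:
(3351686 + N(1274)) - 3223317 = (3351686 + 1/(118 + 1274)) - 3223317 = (3351686 + 1/1392) - 3223317 = 4665546913/1392 - 3223317 = 178689649/1392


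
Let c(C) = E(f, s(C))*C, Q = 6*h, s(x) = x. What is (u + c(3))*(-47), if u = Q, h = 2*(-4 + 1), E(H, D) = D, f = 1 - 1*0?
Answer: 1269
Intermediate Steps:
f = 1 (f = 1 + 0 = 1)
h = -6 (h = 2*(-3) = -6)
Q = -36 (Q = 6*(-6) = -36)
u = -36
c(C) = C² (c(C) = C*C = C²)
(u + c(3))*(-47) = (-36 + 3²)*(-47) = (-36 + 9)*(-47) = -27*(-47) = 1269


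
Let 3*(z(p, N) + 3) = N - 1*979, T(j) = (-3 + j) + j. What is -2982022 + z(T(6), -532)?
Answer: -8947586/3 ≈ -2.9825e+6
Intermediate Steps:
T(j) = -3 + 2*j
z(p, N) = -988/3 + N/3 (z(p, N) = -3 + (N - 1*979)/3 = -3 + (N - 979)/3 = -3 + (-979 + N)/3 = -3 + (-979/3 + N/3) = -988/3 + N/3)
-2982022 + z(T(6), -532) = -2982022 + (-988/3 + (1/3)*(-532)) = -2982022 + (-988/3 - 532/3) = -2982022 - 1520/3 = -8947586/3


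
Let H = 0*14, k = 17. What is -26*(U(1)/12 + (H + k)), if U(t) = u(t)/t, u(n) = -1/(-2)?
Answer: -5317/12 ≈ -443.08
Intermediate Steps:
H = 0
u(n) = ½ (u(n) = -1*(-½) = ½)
U(t) = 1/(2*t)
-26*(U(1)/12 + (H + k)) = -26*(((½)/1)/12 + (0 + 17)) = -26*(((½)*1)*(1/12) + 17) = -26*((½)*(1/12) + 17) = -26*(1/24 + 17) = -26*409/24 = -5317/12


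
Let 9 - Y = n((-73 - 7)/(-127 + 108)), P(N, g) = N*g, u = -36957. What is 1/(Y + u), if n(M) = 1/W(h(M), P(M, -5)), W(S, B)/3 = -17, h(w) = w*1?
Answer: -51/1884347 ≈ -2.7065e-5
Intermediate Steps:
h(w) = w
W(S, B) = -51 (W(S, B) = 3*(-17) = -51)
n(M) = -1/51 (n(M) = 1/(-51) = -1/51)
Y = 460/51 (Y = 9 - 1*(-1/51) = 9 + 1/51 = 460/51 ≈ 9.0196)
1/(Y + u) = 1/(460/51 - 36957) = 1/(-1884347/51) = -51/1884347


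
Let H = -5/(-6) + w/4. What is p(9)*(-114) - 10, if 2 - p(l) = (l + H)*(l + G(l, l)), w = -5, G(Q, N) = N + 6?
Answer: 23246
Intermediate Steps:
G(Q, N) = 6 + N
H = -5/12 (H = -5/(-6) - 5/4 = -5*(-⅙) - 5*¼ = ⅚ - 5/4 = -5/12 ≈ -0.41667)
p(l) = 2 - (6 + 2*l)*(-5/12 + l) (p(l) = 2 - (l - 5/12)*(l + (6 + l)) = 2 - (-5/12 + l)*(6 + 2*l) = 2 - (6 + 2*l)*(-5/12 + l))
p(9)*(-114) - 10 = (9/2 - 2*9² - 31/6*9)*(-114) - 10 = (9/2 - 2*81 - 93/2)*(-114) - 10 = (9/2 - 162 - 93/2)*(-114) - 10 = -204*(-114) - 10 = 23256 - 10 = 23246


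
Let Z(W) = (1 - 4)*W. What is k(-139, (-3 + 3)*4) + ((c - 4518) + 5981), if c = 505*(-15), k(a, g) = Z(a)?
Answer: -5695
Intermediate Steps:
Z(W) = -3*W
k(a, g) = -3*a
c = -7575
k(-139, (-3 + 3)*4) + ((c - 4518) + 5981) = -3*(-139) + ((-7575 - 4518) + 5981) = 417 + (-12093 + 5981) = 417 - 6112 = -5695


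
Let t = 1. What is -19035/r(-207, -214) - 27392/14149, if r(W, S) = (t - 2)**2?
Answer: -269353607/14149 ≈ -19037.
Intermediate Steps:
r(W, S) = 1 (r(W, S) = (1 - 2)**2 = (-1)**2 = 1)
-19035/r(-207, -214) - 27392/14149 = -19035/1 - 27392/14149 = -19035*1 - 27392*1/14149 = -19035 - 27392/14149 = -269353607/14149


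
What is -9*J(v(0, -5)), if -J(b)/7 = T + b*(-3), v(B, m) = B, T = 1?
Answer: 63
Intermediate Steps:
J(b) = -7 + 21*b (J(b) = -7*(1 + b*(-3)) = -7*(1 - 3*b) = -7 + 21*b)
-9*J(v(0, -5)) = -9*(-7 + 21*0) = -9*(-7 + 0) = -9*(-7) = 63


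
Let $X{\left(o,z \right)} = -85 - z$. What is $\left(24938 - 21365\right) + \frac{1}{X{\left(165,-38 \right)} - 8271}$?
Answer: $\frac{29720213}{8318} \approx 3573.0$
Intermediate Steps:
$\left(24938 - 21365\right) + \frac{1}{X{\left(165,-38 \right)} - 8271} = \left(24938 - 21365\right) + \frac{1}{\left(-85 - -38\right) - 8271} = 3573 + \frac{1}{\left(-85 + 38\right) - 8271} = 3573 + \frac{1}{-47 - 8271} = 3573 + \frac{1}{-8318} = 3573 - \frac{1}{8318} = \frac{29720213}{8318}$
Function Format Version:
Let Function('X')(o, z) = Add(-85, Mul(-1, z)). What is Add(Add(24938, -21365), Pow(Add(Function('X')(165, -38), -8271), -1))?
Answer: Rational(29720213, 8318) ≈ 3573.0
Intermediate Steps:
Add(Add(24938, -21365), Pow(Add(Function('X')(165, -38), -8271), -1)) = Add(Add(24938, -21365), Pow(Add(Add(-85, Mul(-1, -38)), -8271), -1)) = Add(3573, Pow(Add(Add(-85, 38), -8271), -1)) = Add(3573, Pow(Add(-47, -8271), -1)) = Add(3573, Pow(-8318, -1)) = Add(3573, Rational(-1, 8318)) = Rational(29720213, 8318)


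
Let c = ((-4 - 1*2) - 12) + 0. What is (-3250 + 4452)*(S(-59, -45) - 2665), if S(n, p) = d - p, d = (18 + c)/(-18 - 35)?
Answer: -3149240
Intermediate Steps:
c = -18 (c = ((-4 - 2) - 12) + 0 = (-6 - 12) + 0 = -18 + 0 = -18)
d = 0 (d = (18 - 18)/(-18 - 35) = 0/(-53) = 0*(-1/53) = 0)
S(n, p) = -p (S(n, p) = 0 - p = -p)
(-3250 + 4452)*(S(-59, -45) - 2665) = (-3250 + 4452)*(-1*(-45) - 2665) = 1202*(45 - 2665) = 1202*(-2620) = -3149240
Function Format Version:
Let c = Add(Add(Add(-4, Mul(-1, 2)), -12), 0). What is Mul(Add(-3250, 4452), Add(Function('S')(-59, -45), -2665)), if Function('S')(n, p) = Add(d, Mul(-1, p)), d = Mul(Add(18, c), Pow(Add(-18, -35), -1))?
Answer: -3149240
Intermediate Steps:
c = -18 (c = Add(Add(Add(-4, -2), -12), 0) = Add(Add(-6, -12), 0) = Add(-18, 0) = -18)
d = 0 (d = Mul(Add(18, -18), Pow(Add(-18, -35), -1)) = Mul(0, Pow(-53, -1)) = Mul(0, Rational(-1, 53)) = 0)
Function('S')(n, p) = Mul(-1, p) (Function('S')(n, p) = Add(0, Mul(-1, p)) = Mul(-1, p))
Mul(Add(-3250, 4452), Add(Function('S')(-59, -45), -2665)) = Mul(Add(-3250, 4452), Add(Mul(-1, -45), -2665)) = Mul(1202, Add(45, -2665)) = Mul(1202, -2620) = -3149240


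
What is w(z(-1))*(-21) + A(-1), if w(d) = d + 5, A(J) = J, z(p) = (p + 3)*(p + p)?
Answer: -22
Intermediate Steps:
z(p) = 2*p*(3 + p) (z(p) = (3 + p)*(2*p) = 2*p*(3 + p))
w(d) = 5 + d
w(z(-1))*(-21) + A(-1) = (5 + 2*(-1)*(3 - 1))*(-21) - 1 = (5 + 2*(-1)*2)*(-21) - 1 = (5 - 4)*(-21) - 1 = 1*(-21) - 1 = -21 - 1 = -22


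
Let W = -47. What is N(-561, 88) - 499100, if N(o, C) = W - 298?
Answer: -499445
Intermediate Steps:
N(o, C) = -345 (N(o, C) = -47 - 298 = -345)
N(-561, 88) - 499100 = -345 - 499100 = -499445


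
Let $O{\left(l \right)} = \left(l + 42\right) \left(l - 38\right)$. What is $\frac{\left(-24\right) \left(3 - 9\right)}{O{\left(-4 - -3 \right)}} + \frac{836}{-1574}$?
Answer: $- \frac{260570}{419471} \approx -0.62119$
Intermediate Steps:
$O{\left(l \right)} = \left(-38 + l\right) \left(42 + l\right)$ ($O{\left(l \right)} = \left(42 + l\right) \left(-38 + l\right) = \left(-38 + l\right) \left(42 + l\right)$)
$\frac{\left(-24\right) \left(3 - 9\right)}{O{\left(-4 - -3 \right)}} + \frac{836}{-1574} = \frac{\left(-24\right) \left(3 - 9\right)}{-1596 + \left(-4 - -3\right)^{2} + 4 \left(-4 - -3\right)} + \frac{836}{-1574} = \frac{\left(-24\right) \left(-6\right)}{-1596 + \left(-4 + 3\right)^{2} + 4 \left(-4 + 3\right)} + 836 \left(- \frac{1}{1574}\right) = \frac{144}{-1596 + \left(-1\right)^{2} + 4 \left(-1\right)} - \frac{418}{787} = \frac{144}{-1596 + 1 - 4} - \frac{418}{787} = \frac{144}{-1599} - \frac{418}{787} = 144 \left(- \frac{1}{1599}\right) - \frac{418}{787} = - \frac{48}{533} - \frac{418}{787} = - \frac{260570}{419471}$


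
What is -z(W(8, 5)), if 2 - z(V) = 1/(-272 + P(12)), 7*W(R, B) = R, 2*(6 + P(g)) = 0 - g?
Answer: -569/284 ≈ -2.0035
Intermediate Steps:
P(g) = -6 - g/2 (P(g) = -6 + (0 - g)/2 = -6 + (-g)/2 = -6 - g/2)
W(R, B) = R/7
z(V) = 569/284 (z(V) = 2 - 1/(-272 + (-6 - ½*12)) = 2 - 1/(-272 + (-6 - 6)) = 2 - 1/(-272 - 12) = 2 - 1/(-284) = 2 - 1*(-1/284) = 2 + 1/284 = 569/284)
-z(W(8, 5)) = -1*569/284 = -569/284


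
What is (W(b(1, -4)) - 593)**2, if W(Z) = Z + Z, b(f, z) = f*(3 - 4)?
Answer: 354025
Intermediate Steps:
b(f, z) = -f (b(f, z) = f*(-1) = -f)
W(Z) = 2*Z
(W(b(1, -4)) - 593)**2 = (2*(-1*1) - 593)**2 = (2*(-1) - 593)**2 = (-2 - 593)**2 = (-595)**2 = 354025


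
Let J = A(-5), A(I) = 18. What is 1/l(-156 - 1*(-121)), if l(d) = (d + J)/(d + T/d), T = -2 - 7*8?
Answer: 1167/595 ≈ 1.9613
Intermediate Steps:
T = -58 (T = -2 - 56 = -58)
J = 18
l(d) = (18 + d)/(d - 58/d) (l(d) = (d + 18)/(d - 58/d) = (18 + d)/(d - 58/d))
1/l(-156 - 1*(-121)) = 1/((-156 - 1*(-121))*(18 + (-156 - 1*(-121)))/(-58 + (-156 - 1*(-121))²)) = 1/((-156 + 121)*(18 + (-156 + 121))/(-58 + (-156 + 121)²)) = 1/(-35*(18 - 35)/(-58 + (-35)²)) = 1/(-35*(-17)/(-58 + 1225)) = 1/(-35*(-17)/1167) = 1/(-35*1/1167*(-17)) = 1/(595/1167) = 1167/595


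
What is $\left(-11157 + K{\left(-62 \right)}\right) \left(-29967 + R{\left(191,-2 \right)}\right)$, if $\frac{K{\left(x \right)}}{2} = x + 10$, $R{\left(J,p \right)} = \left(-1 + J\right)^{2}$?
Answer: $-69063713$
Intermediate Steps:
$K{\left(x \right)} = 20 + 2 x$ ($K{\left(x \right)} = 2 \left(x + 10\right) = 2 \left(10 + x\right) = 20 + 2 x$)
$\left(-11157 + K{\left(-62 \right)}\right) \left(-29967 + R{\left(191,-2 \right)}\right) = \left(-11157 + \left(20 + 2 \left(-62\right)\right)\right) \left(-29967 + \left(-1 + 191\right)^{2}\right) = \left(-11157 + \left(20 - 124\right)\right) \left(-29967 + 190^{2}\right) = \left(-11157 - 104\right) \left(-29967 + 36100\right) = \left(-11261\right) 6133 = -69063713$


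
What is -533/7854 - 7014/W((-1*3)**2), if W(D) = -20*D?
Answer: 763778/19635 ≈ 38.899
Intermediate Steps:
-533/7854 - 7014/W((-1*3)**2) = -533/7854 - 7014/((-20*(-1*3)**2)) = -533*1/7854 - 7014/((-20*(-3)**2)) = -533/7854 - 7014/((-20*9)) = -533/7854 - 7014/(-180) = -533/7854 - 7014*(-1/180) = -533/7854 + 1169/30 = 763778/19635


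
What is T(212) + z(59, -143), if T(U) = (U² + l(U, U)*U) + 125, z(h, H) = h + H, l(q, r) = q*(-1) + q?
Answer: 44985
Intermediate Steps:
l(q, r) = 0 (l(q, r) = -q + q = 0)
z(h, H) = H + h
T(U) = 125 + U² (T(U) = (U² + 0*U) + 125 = (U² + 0) + 125 = U² + 125 = 125 + U²)
T(212) + z(59, -143) = (125 + 212²) + (-143 + 59) = (125 + 44944) - 84 = 45069 - 84 = 44985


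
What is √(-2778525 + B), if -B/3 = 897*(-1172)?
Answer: 3*√41703 ≈ 612.64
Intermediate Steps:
B = 3153852 (B = -2691*(-1172) = -3*(-1051284) = 3153852)
√(-2778525 + B) = √(-2778525 + 3153852) = √375327 = 3*√41703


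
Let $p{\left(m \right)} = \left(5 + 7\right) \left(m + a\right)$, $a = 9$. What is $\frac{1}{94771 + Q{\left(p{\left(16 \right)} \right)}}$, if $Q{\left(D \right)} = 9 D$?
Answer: $\frac{1}{97471} \approx 1.0259 \cdot 10^{-5}$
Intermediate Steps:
$p{\left(m \right)} = 108 + 12 m$ ($p{\left(m \right)} = \left(5 + 7\right) \left(m + 9\right) = 12 \left(9 + m\right) = 108 + 12 m$)
$\frac{1}{94771 + Q{\left(p{\left(16 \right)} \right)}} = \frac{1}{94771 + 9 \left(108 + 12 \cdot 16\right)} = \frac{1}{94771 + 9 \left(108 + 192\right)} = \frac{1}{94771 + 9 \cdot 300} = \frac{1}{94771 + 2700} = \frac{1}{97471}$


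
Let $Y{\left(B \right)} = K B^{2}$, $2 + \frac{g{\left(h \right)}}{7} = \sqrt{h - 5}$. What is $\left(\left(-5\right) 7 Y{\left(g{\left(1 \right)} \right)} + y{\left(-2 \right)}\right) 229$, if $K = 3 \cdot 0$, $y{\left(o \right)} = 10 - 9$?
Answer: $229$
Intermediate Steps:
$y{\left(o \right)} = 1$ ($y{\left(o \right)} = 10 - 9 = 1$)
$g{\left(h \right)} = -14 + 7 \sqrt{-5 + h}$ ($g{\left(h \right)} = -14 + 7 \sqrt{h - 5} = -14 + 7 \sqrt{-5 + h}$)
$K = 0$
$Y{\left(B \right)} = 0$ ($Y{\left(B \right)} = 0 B^{2} = 0$)
$\left(\left(-5\right) 7 Y{\left(g{\left(1 \right)} \right)} + y{\left(-2 \right)}\right) 229 = \left(\left(-5\right) 7 \cdot 0 + 1\right) 229 = \left(\left(-35\right) 0 + 1\right) 229 = \left(0 + 1\right) 229 = 1 \cdot 229 = 229$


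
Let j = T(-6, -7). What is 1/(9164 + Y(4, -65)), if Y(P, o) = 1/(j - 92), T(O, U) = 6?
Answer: 86/788103 ≈ 0.00010912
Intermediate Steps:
j = 6
Y(P, o) = -1/86 (Y(P, o) = 1/(6 - 92) = 1/(-86) = -1/86)
1/(9164 + Y(4, -65)) = 1/(9164 - 1/86) = 1/(788103/86) = 86/788103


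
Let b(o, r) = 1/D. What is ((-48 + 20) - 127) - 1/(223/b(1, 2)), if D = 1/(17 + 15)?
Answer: -34597/223 ≈ -155.14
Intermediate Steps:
D = 1/32 ≈ 0.031250
b(o, r) = 32 (b(o, r) = 1/(1/32) = 32)
((-48 + 20) - 127) - 1/(223/b(1, 2)) = ((-48 + 20) - 127) - 1/(223/32) = (-28 - 127) - 1/(223*(1/32)) = -155 - 1/223/32 = -155 - 1*32/223 = -155 - 32/223 = -34597/223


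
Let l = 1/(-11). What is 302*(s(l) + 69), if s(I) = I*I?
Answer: 2521700/121 ≈ 20841.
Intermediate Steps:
l = -1/11 ≈ -0.090909
s(I) = I²
302*(s(l) + 69) = 302*((-1/11)² + 69) = 302*(1/121 + 69) = 302*(8350/121) = 2521700/121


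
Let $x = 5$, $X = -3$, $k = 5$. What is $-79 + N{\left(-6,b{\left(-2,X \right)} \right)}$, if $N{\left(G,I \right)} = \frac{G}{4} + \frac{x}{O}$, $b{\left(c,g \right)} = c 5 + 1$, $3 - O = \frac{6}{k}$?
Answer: $- \frac{1399}{18} \approx -77.722$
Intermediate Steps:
$O = \frac{9}{5}$ ($O = 3 - \frac{6}{5} = \frac{9}{5} \approx 1.8$)
$b{\left(c,g \right)} = 1 + 5 c$ ($b{\left(c,g \right)} = 5 c + 1 = 1 + 5 c$)
$N{\left(G,I \right)} = \frac{25}{9} + \frac{G}{4}$ ($N{\left(G,I \right)} = \frac{G}{4} + \frac{5}{\frac{9}{5}} = G \frac{1}{4} + 5 \cdot \frac{5}{9} = \frac{G}{4} + \frac{25}{9} = \frac{25}{9} + \frac{G}{4}$)
$-79 + N{\left(-6,b{\left(-2,X \right)} \right)} = -79 + \left(\frac{25}{9} + \frac{1}{4} \left(-6\right)\right) = -79 + \left(\frac{25}{9} - \frac{3}{2}\right) = -79 + \frac{23}{18} = - \frac{1399}{18}$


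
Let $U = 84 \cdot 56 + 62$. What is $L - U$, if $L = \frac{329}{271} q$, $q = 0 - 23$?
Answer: $- \frac{1299153}{271} \approx -4793.9$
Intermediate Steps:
$q = -23$
$U = 4766$ ($U = 4704 + 62 = 4766$)
$L = - \frac{7567}{271}$ ($L = \frac{329}{271} \left(-23\right) = - \frac{7567}{271} \approx -27.923$)
$L - U = - \frac{7567}{271} - 4766 = - \frac{1299153}{271}$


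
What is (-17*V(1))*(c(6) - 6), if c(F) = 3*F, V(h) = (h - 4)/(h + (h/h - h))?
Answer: 612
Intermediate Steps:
V(h) = -4 + h (V(h) = (-4 + h)/(h + (1 - h)) = (-4 + h)/1 = (-4 + h)*1 = -4 + h)
(-17*V(1))*(c(6) - 6) = (-17*(-4 + 1))*(3*6 - 6) = (-17*(-3))*(18 - 6) = 51*12 = 612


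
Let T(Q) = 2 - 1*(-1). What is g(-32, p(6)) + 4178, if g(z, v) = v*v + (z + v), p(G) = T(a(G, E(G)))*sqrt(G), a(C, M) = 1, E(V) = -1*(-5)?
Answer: 4200 + 3*sqrt(6) ≈ 4207.4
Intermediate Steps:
E(V) = 5
T(Q) = 3 (T(Q) = 2 + 1 = 3)
p(G) = 3*sqrt(G)
g(z, v) = v + z + v**2 (g(z, v) = v**2 + (v + z) = v + z + v**2)
g(-32, p(6)) + 4178 = (3*sqrt(6) - 32 + (3*sqrt(6))**2) + 4178 = (3*sqrt(6) - 32 + 54) + 4178 = (22 + 3*sqrt(6)) + 4178 = 4200 + 3*sqrt(6)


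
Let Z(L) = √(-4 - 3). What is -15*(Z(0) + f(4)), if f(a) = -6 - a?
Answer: 150 - 15*I*√7 ≈ 150.0 - 39.686*I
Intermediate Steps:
Z(L) = I*√7 (Z(L) = √(-7) = I*√7)
-15*(Z(0) + f(4)) = -15*(I*√7 + (-6 - 1*4)) = -15*(I*√7 + (-6 - 4)) = -15*(I*√7 - 10) = -15*(-10 + I*√7) = 150 - 15*I*√7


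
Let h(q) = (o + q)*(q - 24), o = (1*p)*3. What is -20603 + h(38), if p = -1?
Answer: -20113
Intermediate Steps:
o = -3 (o = (1*(-1))*3 = -1*3 = -3)
h(q) = (-24 + q)*(-3 + q) (h(q) = (-3 + q)*(q - 24) = (-3 + q)*(-24 + q) = (-24 + q)*(-3 + q))
-20603 + h(38) = -20603 + (72 + 38² - 27*38) = -20603 + (72 + 1444 - 1026) = -20603 + 490 = -20113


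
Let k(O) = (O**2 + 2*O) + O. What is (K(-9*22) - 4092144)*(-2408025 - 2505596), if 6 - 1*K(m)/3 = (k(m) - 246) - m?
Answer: 20675593407252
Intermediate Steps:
k(O) = O**2 + 3*O
K(m) = 756 + 3*m - 3*m*(3 + m) (K(m) = 18 - 3*((m*(3 + m) - 246) - m) = 18 - 3*((-246 + m*(3 + m)) - m) = 18 - 3*(-246 - m + m*(3 + m)) = 18 + (738 + 3*m - 3*m*(3 + m)) = 756 + 3*m - 3*m*(3 + m))
(K(-9*22) - 4092144)*(-2408025 - 2505596) = ((756 + 3*(-9*22) - 3*(-9*22)*(3 - 9*22)) - 4092144)*(-2408025 - 2505596) = ((756 + 3*(-198) - 3*(-198)*(3 - 198)) - 4092144)*(-4913621) = ((756 - 594 - 3*(-198)*(-195)) - 4092144)*(-4913621) = ((756 - 594 - 115830) - 4092144)*(-4913621) = (-115668 - 4092144)*(-4913621) = -4207812*(-4913621) = 20675593407252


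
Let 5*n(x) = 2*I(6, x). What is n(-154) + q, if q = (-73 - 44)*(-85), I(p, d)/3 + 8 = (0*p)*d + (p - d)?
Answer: 50637/5 ≈ 10127.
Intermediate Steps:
I(p, d) = -24 - 3*d + 3*p (I(p, d) = -24 + 3*((0*p)*d + (p - d)) = -24 + 3*(0*d + (p - d)) = -24 + 3*(0 + (p - d)) = -24 + 3*(p - d) = -24 + (-3*d + 3*p) = -24 - 3*d + 3*p)
n(x) = -12/5 - 6*x/5 (n(x) = (2*(-24 - 3*x + 3*6))/5 = (2*(-24 - 3*x + 18))/5 = (2*(-6 - 3*x))/5 = (-12 - 6*x)/5 = -12/5 - 6*x/5)
q = 9945 (q = -117*(-85) = 9945)
n(-154) + q = (-12/5 - 6/5*(-154)) + 9945 = (-12/5 + 924/5) + 9945 = 912/5 + 9945 = 50637/5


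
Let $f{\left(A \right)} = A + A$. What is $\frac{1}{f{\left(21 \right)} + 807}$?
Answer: $\frac{1}{849} \approx 0.0011779$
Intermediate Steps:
$f{\left(A \right)} = 2 A$
$\frac{1}{f{\left(21 \right)} + 807} = \frac{1}{2 \cdot 21 + 807} = \frac{1}{42 + 807} = \frac{1}{849}$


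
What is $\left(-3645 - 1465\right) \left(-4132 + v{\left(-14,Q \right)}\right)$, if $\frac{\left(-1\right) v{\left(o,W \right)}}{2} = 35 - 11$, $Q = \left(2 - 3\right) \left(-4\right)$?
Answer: $21359800$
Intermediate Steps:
$Q = 4$ ($Q = \left(-1\right) \left(-4\right) = 4$)
$v{\left(o,W \right)} = -48$ ($v{\left(o,W \right)} = - 2 \left(35 - 11\right) = \left(-2\right) 24 = -48$)
$\left(-3645 - 1465\right) \left(-4132 + v{\left(-14,Q \right)}\right) = \left(-3645 - 1465\right) \left(-4132 - 48\right) = \left(-5110\right) \left(-4180\right) = 21359800$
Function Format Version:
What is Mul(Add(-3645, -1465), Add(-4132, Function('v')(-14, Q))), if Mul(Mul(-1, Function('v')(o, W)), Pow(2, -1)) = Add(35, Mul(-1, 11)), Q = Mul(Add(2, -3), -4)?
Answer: 21359800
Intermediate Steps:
Q = 4 (Q = Mul(-1, -4) = 4)
Function('v')(o, W) = -48 (Function('v')(o, W) = Mul(-2, Add(35, Mul(-1, 11))) = Mul(-2, Add(35, -11)) = Mul(-2, 24) = -48)
Mul(Add(-3645, -1465), Add(-4132, Function('v')(-14, Q))) = Mul(Add(-3645, -1465), Add(-4132, -48)) = Mul(-5110, -4180) = 21359800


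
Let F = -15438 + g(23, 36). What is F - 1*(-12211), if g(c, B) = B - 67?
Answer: -3258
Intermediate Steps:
g(c, B) = -67 + B
F = -15469 (F = -15438 + (-67 + 36) = -15438 - 31 = -15469)
F - 1*(-12211) = -15469 - 1*(-12211) = -15469 + 12211 = -3258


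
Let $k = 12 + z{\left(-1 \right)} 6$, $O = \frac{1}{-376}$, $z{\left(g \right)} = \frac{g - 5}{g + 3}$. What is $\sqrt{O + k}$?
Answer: $\frac{i \sqrt{212158}}{188} \approx 2.45 i$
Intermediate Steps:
$z{\left(g \right)} = \frac{-5 + g}{3 + g}$
$O = - \frac{1}{376} \approx -0.0026596$
$k = -6$ ($k = 12 + \frac{-5 - 1}{3 - 1} \cdot 6 = 12 + \frac{1}{2} \left(-6\right) 6 = 12 - 18 = -6$)
$\sqrt{O + k} = \sqrt{- \frac{1}{376} - 6} = \sqrt{- \frac{2257}{376}} = \frac{i \sqrt{212158}}{188}$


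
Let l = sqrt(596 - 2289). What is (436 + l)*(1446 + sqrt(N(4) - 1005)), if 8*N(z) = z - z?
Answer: (436 + I*sqrt(1693))*(1446 + I*sqrt(1005)) ≈ 6.2915e+5 + 73319.0*I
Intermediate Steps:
N(z) = 0 (N(z) = (z - z)/8 = (1/8)*0 = 0)
l = I*sqrt(1693) (l = sqrt(-1693) = I*sqrt(1693) ≈ 41.146*I)
(436 + l)*(1446 + sqrt(N(4) - 1005)) = (436 + I*sqrt(1693))*(1446 + sqrt(0 - 1005)) = (436 + I*sqrt(1693))*(1446 + sqrt(-1005)) = (436 + I*sqrt(1693))*(1446 + I*sqrt(1005))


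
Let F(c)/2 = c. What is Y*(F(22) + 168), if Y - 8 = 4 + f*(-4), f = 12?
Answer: -7632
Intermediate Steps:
F(c) = 2*c
Y = -36 (Y = 8 + (4 + 12*(-4)) = 8 + (4 - 48) = 8 - 44 = -36)
Y*(F(22) + 168) = -36*(2*22 + 168) = -36*(44 + 168) = -36*212 = -7632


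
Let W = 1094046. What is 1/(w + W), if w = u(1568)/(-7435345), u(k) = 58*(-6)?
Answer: 7435345/8134609456218 ≈ 9.1404e-7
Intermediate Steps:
u(k) = -348
w = 348/7435345 (w = -348/(-7435345) = -348*(-1/7435345) = 348/7435345 ≈ 4.6803e-5)
1/(w + W) = 1/(348/7435345 + 1094046) = 1/(8134609456218/7435345) = 7435345/8134609456218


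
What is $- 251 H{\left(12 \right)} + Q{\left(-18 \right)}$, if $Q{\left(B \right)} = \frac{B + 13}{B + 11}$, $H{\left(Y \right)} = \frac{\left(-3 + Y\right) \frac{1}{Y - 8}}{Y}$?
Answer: $- \frac{5191}{112} \approx -46.348$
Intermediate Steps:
$H{\left(Y \right)} = \frac{-3 + Y}{Y \left(-8 + Y\right)}$ ($H{\left(Y \right)} = \frac{\left(-3 + Y\right) \frac{1}{-8 + Y}}{Y} = \frac{\frac{1}{-8 + Y} \left(-3 + Y\right)}{Y} = \frac{-3 + Y}{Y \left(-8 + Y\right)}$)
$Q{\left(B \right)} = \frac{13 + B}{11 + B}$
$- 251 H{\left(12 \right)} + Q{\left(-18 \right)} = - 251 \frac{-3 + 12}{12 \left(-8 + 12\right)} + \frac{13 - 18}{11 - 18} = - 251 \cdot \frac{1}{12} \cdot \frac{1}{4} \cdot 9 + \frac{1}{-7} \left(-5\right) = - 251 \cdot \frac{1}{12} \cdot \frac{1}{4} \cdot 9 - - \frac{5}{7} = \left(-251\right) \frac{3}{16} + \frac{5}{7} = - \frac{753}{16} + \frac{5}{7} = - \frac{5191}{112}$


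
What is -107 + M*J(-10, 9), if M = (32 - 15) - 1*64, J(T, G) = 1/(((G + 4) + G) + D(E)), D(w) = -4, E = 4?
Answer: -1973/18 ≈ -109.61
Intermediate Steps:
J(T, G) = 1/(2*G) (J(T, G) = 1/(((G + 4) + G) - 4) = 1/(((4 + G) + G) - 4) = 1/((4 + 2*G) - 4) = 1/(2*G))
M = -47 (M = 17 - 64 = -47)
-107 + M*J(-10, 9) = -107 - 47/(2*9) = -107 - 47*1/18 = -107 - 47/18 = -1973/18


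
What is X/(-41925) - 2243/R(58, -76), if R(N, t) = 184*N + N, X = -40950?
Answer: 354211/461390 ≈ 0.76770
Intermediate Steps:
R(N, t) = 185*N
X/(-41925) - 2243/R(58, -76) = -40950/(-41925) - 2243/(185*58) = -40950*(-1/41925) - 2243/10730 = 42/43 - 2243*1/10730 = 42/43 - 2243/10730 = 354211/461390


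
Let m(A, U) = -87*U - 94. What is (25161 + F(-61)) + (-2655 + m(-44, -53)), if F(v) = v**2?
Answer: 30744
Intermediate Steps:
m(A, U) = -94 - 87*U
(25161 + F(-61)) + (-2655 + m(-44, -53)) = (25161 + (-61)**2) + (-2655 + (-94 - 87*(-53))) = (25161 + 3721) + (-2655 + (-94 + 4611)) = 28882 + (-2655 + 4517) = 28882 + 1862 = 30744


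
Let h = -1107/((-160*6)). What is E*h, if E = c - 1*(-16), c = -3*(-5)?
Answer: 11439/320 ≈ 35.747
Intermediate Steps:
c = 15
E = 31 (E = 15 - 1*(-16) = 15 + 16 = 31)
h = 369/320 (h = -1107/(-960) = -1107*(-1/960) = 369/320 ≈ 1.1531)
E*h = 31*(369/320) = 11439/320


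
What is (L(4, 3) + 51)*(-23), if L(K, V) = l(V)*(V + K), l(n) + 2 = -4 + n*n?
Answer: -1656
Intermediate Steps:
l(n) = -6 + n² (l(n) = -2 + (-4 + n*n) = -2 + (-4 + n²) = -6 + n²)
L(K, V) = (-6 + V²)*(K + V) (L(K, V) = (-6 + V²)*(V + K) = (-6 + V²)*(K + V))
(L(4, 3) + 51)*(-23) = ((-6 + 3²)*(4 + 3) + 51)*(-23) = ((-6 + 9)*7 + 51)*(-23) = (3*7 + 51)*(-23) = (21 + 51)*(-23) = 72*(-23) = -1656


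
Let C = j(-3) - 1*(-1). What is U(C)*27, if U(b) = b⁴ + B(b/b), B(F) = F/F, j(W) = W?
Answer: 459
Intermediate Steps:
B(F) = 1
C = -2 (C = -3 - 1*(-1) = -3 + 1 = -2)
U(b) = 1 + b⁴ (U(b) = b⁴ + 1 = 1 + b⁴)
U(C)*27 = (1 + (-2)⁴)*27 = (1 + 16)*27 = 17*27 = 459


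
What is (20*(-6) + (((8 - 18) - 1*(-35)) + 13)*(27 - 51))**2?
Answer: 1065024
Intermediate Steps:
(20*(-6) + (((8 - 18) - 1*(-35)) + 13)*(27 - 51))**2 = (-120 + ((-10 + 35) + 13)*(-24))**2 = (-120 + (25 + 13)*(-24))**2 = (-120 + 38*(-24))**2 = (-120 - 912)**2 = (-1032)**2 = 1065024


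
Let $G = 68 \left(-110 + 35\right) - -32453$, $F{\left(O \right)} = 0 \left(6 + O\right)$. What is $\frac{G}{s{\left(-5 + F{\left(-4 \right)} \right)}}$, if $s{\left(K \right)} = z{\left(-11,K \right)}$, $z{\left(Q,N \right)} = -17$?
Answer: $-1609$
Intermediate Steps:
$F{\left(O \right)} = 0$
$s{\left(K \right)} = -17$
$G = 27353$ ($G = 68 \left(-75\right) + 32453 = -5100 + 32453 = 27353$)
$\frac{G}{s{\left(-5 + F{\left(-4 \right)} \right)}} = \frac{27353}{-17} = 27353 \left(- \frac{1}{17}\right) = -1609$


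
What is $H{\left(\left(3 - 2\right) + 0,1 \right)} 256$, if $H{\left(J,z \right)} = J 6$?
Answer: $1536$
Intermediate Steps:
$H{\left(J,z \right)} = 6 J$
$H{\left(\left(3 - 2\right) + 0,1 \right)} 256 = 6 \left(\left(3 - 2\right) + 0\right) 256 = 6 \left(1 + 0\right) 256 = 6 \cdot 1 \cdot 256 = 6 \cdot 256 = 1536$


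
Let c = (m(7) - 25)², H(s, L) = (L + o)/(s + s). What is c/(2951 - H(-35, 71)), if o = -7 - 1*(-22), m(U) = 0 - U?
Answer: 1120/3229 ≈ 0.34686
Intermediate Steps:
m(U) = -U
o = 15 (o = -7 + 22 = 15)
H(s, L) = (15 + L)/(2*s) (H(s, L) = (L + 15)/(s + s) = (15 + L)/((2*s)) = (15 + L)*(1/(2*s)) = (15 + L)/(2*s))
c = 1024 (c = (-1*7 - 25)² = (-7 - 25)² = (-32)² = 1024)
c/(2951 - H(-35, 71)) = 1024/(2951 - (15 + 71)/(2*(-35))) = 1024/(2951 - (-1)*86/(2*35)) = 1024/(2951 - 1*(-43/35)) = 1024/(2951 + 43/35) = 1024/(103328/35) = 1024*(35/103328) = 1120/3229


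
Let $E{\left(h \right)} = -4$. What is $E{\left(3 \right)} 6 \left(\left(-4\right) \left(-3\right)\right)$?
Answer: $-288$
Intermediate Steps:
$E{\left(3 \right)} 6 \left(\left(-4\right) \left(-3\right)\right) = \left(-4\right) 6 \left(\left(-4\right) \left(-3\right)\right) = \left(-24\right) 12 = -288$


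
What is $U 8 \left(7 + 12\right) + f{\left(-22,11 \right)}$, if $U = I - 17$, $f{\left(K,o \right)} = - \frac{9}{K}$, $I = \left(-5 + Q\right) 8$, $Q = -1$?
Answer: $- \frac{217351}{22} \approx -9879.6$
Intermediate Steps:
$I = -48$ ($I = \left(-5 - 1\right) 8 = \left(-6\right) 8 = -48$)
$U = -65$ ($U = -48 - 17 = -65$)
$U 8 \left(7 + 12\right) + f{\left(-22,11 \right)} = - 65 \cdot 8 \left(7 + 12\right) - \frac{9}{-22} = - 65 \cdot 8 \cdot 19 - - \frac{9}{22} = \left(-65\right) 152 + \frac{9}{22} = -9880 + \frac{9}{22} = - \frac{217351}{22}$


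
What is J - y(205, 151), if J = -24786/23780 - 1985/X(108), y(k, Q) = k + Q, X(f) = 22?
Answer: -29249194/65395 ≈ -447.27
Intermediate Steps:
y(k, Q) = Q + k
J = -5968574/65395 (J = -24786/23780 - 1985/22 = -24786*1/23780 - 1985*1/22 = -12393/11890 - 1985/22 = -5968574/65395 ≈ -91.270)
J - y(205, 151) = -5968574/65395 - (151 + 205) = -5968574/65395 - 1*356 = -5968574/65395 - 356 = -29249194/65395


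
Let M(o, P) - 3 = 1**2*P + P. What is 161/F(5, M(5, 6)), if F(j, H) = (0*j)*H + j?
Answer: 161/5 ≈ 32.200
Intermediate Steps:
M(o, P) = 3 + 2*P (M(o, P) = 3 + (1**2*P + P) = 3 + (1*P + P) = 3 + (P + P) = 3 + 2*P)
F(j, H) = j (F(j, H) = 0*H + j = 0 + j = j)
161/F(5, M(5, 6)) = 161/5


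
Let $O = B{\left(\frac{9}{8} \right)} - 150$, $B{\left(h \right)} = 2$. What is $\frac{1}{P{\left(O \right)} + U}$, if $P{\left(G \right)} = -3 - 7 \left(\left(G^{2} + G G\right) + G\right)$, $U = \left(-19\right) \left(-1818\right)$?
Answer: $- \frac{1}{271081} \approx -3.6889 \cdot 10^{-6}$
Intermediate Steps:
$U = 34542$
$O = -148$ ($O = 2 - 150 = -148$)
$P{\left(G \right)} = -3 - 14 G^{2} - 7 G$ ($P{\left(G \right)} = -3 - 7 \left(\left(G^{2} + G^{2}\right) + G\right) = -3 - 7 \left(2 G^{2} + G\right) = -3 - 7 \left(G + 2 G^{2}\right) = -3 - \left(7 G + 14 G^{2}\right) = -3 - 14 G^{2} - 7 G$)
$\frac{1}{P{\left(O \right)} + U} = \frac{1}{\left(-3 - 14 \left(-148\right)^{2} - -1036\right) + 34542} = \frac{1}{\left(-3 - 306656 + 1036\right) + 34542} = \frac{1}{-305623 + 34542} = \frac{1}{-271081} = - \frac{1}{271081}$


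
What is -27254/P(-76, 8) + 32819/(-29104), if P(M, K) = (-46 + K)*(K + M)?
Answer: -6455917/552976 ≈ -11.675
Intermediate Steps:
-27254/P(-76, 8) + 32819/(-29104) = -27254/(8² - 46*8 - 46*(-76) + 8*(-76)) + 32819/(-29104) = -27254/(64 - 368 + 3496 - 608) + 32819*(-1/29104) = -27254/2584 - 32819/29104 = -27254*1/2584 - 32819/29104 = -13627/1292 - 32819/29104 = -6455917/552976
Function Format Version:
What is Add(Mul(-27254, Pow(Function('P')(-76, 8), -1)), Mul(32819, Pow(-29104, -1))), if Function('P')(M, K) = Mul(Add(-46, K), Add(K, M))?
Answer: Rational(-6455917, 552976) ≈ -11.675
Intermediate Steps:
Add(Mul(-27254, Pow(Function('P')(-76, 8), -1)), Mul(32819, Pow(-29104, -1))) = Add(Mul(-27254, Pow(Add(Pow(8, 2), Mul(-46, 8), Mul(-46, -76), Mul(8, -76)), -1)), Mul(32819, Pow(-29104, -1))) = Add(Mul(-27254, Pow(Add(64, -368, 3496, -608), -1)), Mul(32819, Rational(-1, 29104))) = Add(Mul(-27254, Pow(2584, -1)), Rational(-32819, 29104)) = Add(Mul(-27254, Rational(1, 2584)), Rational(-32819, 29104)) = Add(Rational(-13627, 1292), Rational(-32819, 29104)) = Rational(-6455917, 552976)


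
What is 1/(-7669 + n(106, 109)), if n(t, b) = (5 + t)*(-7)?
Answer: -1/8446 ≈ -0.00011840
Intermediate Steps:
n(t, b) = -35 - 7*t
1/(-7669 + n(106, 109)) = 1/(-7669 + (-35 - 7*106)) = 1/(-7669 + (-35 - 742)) = 1/(-7669 - 777) = 1/(-8446) = -1/8446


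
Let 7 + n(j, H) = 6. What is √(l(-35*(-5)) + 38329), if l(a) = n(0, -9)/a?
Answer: 3*√5217002/35 ≈ 195.78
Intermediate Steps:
n(j, H) = -1 (n(j, H) = -7 + 6 = -1)
l(a) = -1/a
√(l(-35*(-5)) + 38329) = √(-1/((-35*(-5))) + 38329) = √(-1/175 + 38329) = √(6707574/175) = 3*√5217002/35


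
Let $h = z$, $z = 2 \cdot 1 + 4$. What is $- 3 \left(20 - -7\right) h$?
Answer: $-486$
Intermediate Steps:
$z = 6$ ($z = 2 + 4 = 6$)
$h = 6$
$- 3 \left(20 - -7\right) h = - 3 \left(20 - -7\right) 6 = - 3 \left(20 + 7\right) 6 = \left(-3\right) 27 \cdot 6 = \left(-81\right) 6 = -486$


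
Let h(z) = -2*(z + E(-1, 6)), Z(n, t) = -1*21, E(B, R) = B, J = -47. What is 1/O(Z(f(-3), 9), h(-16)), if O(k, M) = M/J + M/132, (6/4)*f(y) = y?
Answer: -3102/1445 ≈ -2.1467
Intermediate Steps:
f(y) = 2*y/3
Z(n, t) = -21
h(z) = 2 - 2*z (h(z) = -2*(z - 1) = -2*(-1 + z) = 2 - 2*z)
O(k, M) = -85*M/6204 (O(k, M) = M/(-47) + M/132 = M*(-1/47) + M*(1/132) = -M/47 + M/132 = -85*M/6204)
1/O(Z(f(-3), 9), h(-16)) = 1/(-85*(2 - 2*(-16))/6204) = 1/(-85*(2 + 32)/6204) = 1/(-85/6204*34) = 1/(-1445/3102) = -3102/1445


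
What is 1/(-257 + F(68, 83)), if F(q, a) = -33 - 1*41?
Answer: -1/331 ≈ -0.0030211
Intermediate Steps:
F(q, a) = -74 (F(q, a) = -33 - 41 = -74)
1/(-257 + F(68, 83)) = 1/(-257 - 74) = 1/(-331) = -1/331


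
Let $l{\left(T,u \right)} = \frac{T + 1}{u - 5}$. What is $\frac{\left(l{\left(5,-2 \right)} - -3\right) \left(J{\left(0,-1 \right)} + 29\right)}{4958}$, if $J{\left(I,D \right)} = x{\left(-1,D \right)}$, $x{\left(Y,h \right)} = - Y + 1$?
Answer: $\frac{465}{34706} \approx 0.013398$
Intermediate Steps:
$l{\left(T,u \right)} = \frac{1 + T}{-5 + u}$
$x{\left(Y,h \right)} = 1 - Y$
$J{\left(I,D \right)} = 2$ ($J{\left(I,D \right)} = 1 - -1 = 1 + 1 = 2$)
$\frac{\left(l{\left(5,-2 \right)} - -3\right) \left(J{\left(0,-1 \right)} + 29\right)}{4958} = \frac{\left(\frac{1 + 5}{-5 - 2} - -3\right) \left(2 + 29\right)}{4958} = \left(\frac{1}{-7} \cdot 6 + 3\right) 31 \cdot \frac{1}{4958} = \left(\left(- \frac{1}{7}\right) 6 + 3\right) 31 \cdot \frac{1}{4958} = \left(- \frac{6}{7} + 3\right) 31 \cdot \frac{1}{4958} = \frac{15}{7} \cdot 31 \cdot \frac{1}{4958} = \frac{465}{7} \cdot \frac{1}{4958} = \frac{465}{34706}$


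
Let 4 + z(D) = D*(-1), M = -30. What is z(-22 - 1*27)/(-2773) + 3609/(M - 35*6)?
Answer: -3339519/221840 ≈ -15.054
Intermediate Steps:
z(D) = -4 - D (z(D) = -4 + D*(-1) = -4 - D)
z(-22 - 1*27)/(-2773) + 3609/(M - 35*6) = (-4 - (-22 - 1*27))/(-2773) + 3609/(-30 - 35*6) = (-4 - (-22 - 27))*(-1/2773) + 3609/(-30 - 210) = (-4 - 1*(-49))*(-1/2773) + 3609/(-240) = (-4 + 49)*(-1/2773) + 3609*(-1/240) = 45*(-1/2773) - 1203/80 = -45/2773 - 1203/80 = -3339519/221840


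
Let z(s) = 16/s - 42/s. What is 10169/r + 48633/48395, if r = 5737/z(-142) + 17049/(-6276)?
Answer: 10964377154549/8247032650195 ≈ 1.3295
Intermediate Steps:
z(s) = -26/s
r = 852054205/27196 (r = 5737/((-26/(-142))) + 17049/(-6276) = 5737/((-26*(-1/142))) + 17049*(-1/6276) = 5737/(13/71) - 5683/2092 = 5737*(71/13) - 5683/2092 = 407327/13 - 5683/2092 = 852054205/27196 ≈ 31330.)
10169/r + 48633/48395 = 10169/(852054205/27196) + 48633/48395 = 10169*(27196/852054205) + 48633*(1/48395) = 276556124/852054205 + 48633/48395 = 10964377154549/8247032650195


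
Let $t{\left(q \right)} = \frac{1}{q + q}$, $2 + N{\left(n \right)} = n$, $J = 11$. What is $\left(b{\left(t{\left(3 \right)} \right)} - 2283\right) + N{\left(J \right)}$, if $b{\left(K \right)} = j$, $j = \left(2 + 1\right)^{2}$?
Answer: $-2265$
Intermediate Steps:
$N{\left(n \right)} = -2 + n$
$t{\left(q \right)} = \frac{1}{2 q}$
$j = 9$ ($j = 3^{2} = 9$)
$b{\left(K \right)} = 9$
$\left(b{\left(t{\left(3 \right)} \right)} - 2283\right) + N{\left(J \right)} = \left(9 - 2283\right) + \left(-2 + 11\right) = -2274 + 9 = -2265$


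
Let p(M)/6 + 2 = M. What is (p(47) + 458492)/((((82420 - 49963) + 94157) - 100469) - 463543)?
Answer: -229381/218699 ≈ -1.0488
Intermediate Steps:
p(M) = -12 + 6*M
(p(47) + 458492)/((((82420 - 49963) + 94157) - 100469) - 463543) = ((-12 + 6*47) + 458492)/((((82420 - 49963) + 94157) - 100469) - 463543) = ((-12 + 282) + 458492)/(((32457 + 94157) - 100469) - 463543) = (270 + 458492)/((126614 - 100469) - 463543) = 458762/(26145 - 463543) = 458762/(-437398) = 458762*(-1/437398) = -229381/218699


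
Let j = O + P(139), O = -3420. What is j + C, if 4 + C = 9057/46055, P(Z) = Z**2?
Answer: 732145392/46055 ≈ 15897.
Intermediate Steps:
C = -175163/46055 (C = -4 + 9057/46055 = -175163/46055 ≈ -3.8033)
j = 15901 (j = -3420 + 139**2 = -3420 + 19321 = 15901)
j + C = 15901 - 175163/46055 = 732145392/46055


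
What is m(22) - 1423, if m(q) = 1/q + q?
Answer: -30821/22 ≈ -1401.0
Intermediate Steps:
m(q) = q + 1/q
m(22) - 1423 = (22 + 1/22) - 1423 = 485/22 - 1423 = -30821/22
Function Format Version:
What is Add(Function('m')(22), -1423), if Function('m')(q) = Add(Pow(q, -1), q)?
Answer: Rational(-30821, 22) ≈ -1401.0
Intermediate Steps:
Function('m')(q) = Add(q, Pow(q, -1))
Add(Function('m')(22), -1423) = Add(Add(22, Pow(22, -1)), -1423) = Add(Add(22, Rational(1, 22)), -1423) = Add(Rational(485, 22), -1423) = Rational(-30821, 22)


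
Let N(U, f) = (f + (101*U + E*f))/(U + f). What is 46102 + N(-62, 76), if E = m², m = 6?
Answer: 320989/7 ≈ 45856.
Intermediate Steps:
E = 36 (E = 6² = 36)
N(U, f) = (37*f + 101*U)/(U + f) (N(U, f) = (f + (101*U + 36*f))/(U + f) = (f + (36*f + 101*U))/(U + f) = (37*f + 101*U)/(U + f))
46102 + N(-62, 76) = 46102 + (37*76 + 101*(-62))/(-62 + 76) = 46102 + (2812 - 6262)/14 = 46102 + (1/14)*(-3450) = 46102 - 1725/7 = 320989/7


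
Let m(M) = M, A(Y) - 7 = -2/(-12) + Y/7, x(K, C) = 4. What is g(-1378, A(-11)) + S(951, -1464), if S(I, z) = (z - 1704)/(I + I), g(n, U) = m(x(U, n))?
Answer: 740/317 ≈ 2.3344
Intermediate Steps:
A(Y) = 43/6 + Y/7 (A(Y) = 7 + (-2/(-12) + Y/7) = 7 + (-2*(-1/12) + Y*(1/7)) = 7 + (1/6 + Y/7) = 43/6 + Y/7)
g(n, U) = 4
S(I, z) = (-1704 + z)/(2*I) (S(I, z) = (-1704 + z)/((2*I)) = (-1704 + z)*(1/(2*I)) = (-1704 + z)/(2*I))
g(-1378, A(-11)) + S(951, -1464) = 4 + (1/2)*(-1704 - 1464)/951 = 4 + (1/2)*(1/951)*(-3168) = 4 - 528/317 = 740/317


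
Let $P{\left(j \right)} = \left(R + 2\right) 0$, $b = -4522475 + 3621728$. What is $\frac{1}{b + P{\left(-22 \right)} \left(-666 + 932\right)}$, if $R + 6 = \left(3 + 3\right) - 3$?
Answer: $- \frac{1}{900747} \approx -1.1102 \cdot 10^{-6}$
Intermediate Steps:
$R = -3$ ($R = -6 + \left(\left(3 + 3\right) - 3\right) = -6 + \left(6 - 3\right) = -6 + 3 = -3$)
$b = -900747$
$P{\left(j \right)} = 0$ ($P{\left(j \right)} = \left(-3 + 2\right) 0 = \left(-1\right) 0 = 0$)
$\frac{1}{b + P{\left(-22 \right)} \left(-666 + 932\right)} = \frac{1}{-900747 + 0 \left(-666 + 932\right)} = \frac{1}{-900747 + 0 \cdot 266} = \frac{1}{-900747 + 0} = \frac{1}{-900747} = - \frac{1}{900747}$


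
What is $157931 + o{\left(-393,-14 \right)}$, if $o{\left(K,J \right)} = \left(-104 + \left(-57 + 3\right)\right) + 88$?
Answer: $157861$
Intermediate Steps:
$o{\left(K,J \right)} = -70$ ($o{\left(K,J \right)} = \left(-104 - 54\right) + 88 = -158 + 88 = -70$)
$157931 + o{\left(-393,-14 \right)} = 157931 - 70 = 157861$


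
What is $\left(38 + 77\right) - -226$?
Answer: $341$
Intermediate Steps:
$\left(38 + 77\right) - -226 = 115 + 226 = 341$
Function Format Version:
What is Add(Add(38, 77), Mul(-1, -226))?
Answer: 341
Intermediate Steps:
Add(Add(38, 77), Mul(-1, -226)) = Add(115, 226) = 341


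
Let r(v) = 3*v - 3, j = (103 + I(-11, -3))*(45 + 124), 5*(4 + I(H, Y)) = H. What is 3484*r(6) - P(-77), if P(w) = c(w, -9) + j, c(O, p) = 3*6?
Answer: 179414/5 ≈ 35883.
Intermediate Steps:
c(O, p) = 18
I(H, Y) = -4 + H/5
j = 81796/5 (j = (103 + (-4 + (⅕)*(-11)))*(45 + 124) = (103 + (-4 - 11/5))*169 = (103 - 31/5)*169 = (484/5)*169 = 81796/5 ≈ 16359.)
r(v) = -3 + 3*v
P(w) = 81886/5 (P(w) = 18 + 81796/5 = 81886/5)
3484*r(6) - P(-77) = 3484*(-3 + 3*6) - 1*81886/5 = 3484*(-3 + 18) - 81886/5 = 3484*15 - 81886/5 = 52260 - 81886/5 = 179414/5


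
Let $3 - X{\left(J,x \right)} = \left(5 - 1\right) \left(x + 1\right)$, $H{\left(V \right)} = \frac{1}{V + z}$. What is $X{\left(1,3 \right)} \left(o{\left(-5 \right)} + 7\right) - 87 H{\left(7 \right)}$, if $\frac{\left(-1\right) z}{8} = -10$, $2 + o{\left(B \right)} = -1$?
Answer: $-53$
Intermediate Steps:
$o{\left(B \right)} = -3$ ($o{\left(B \right)} = -2 - 1 = -3$)
$z = 80$ ($z = \left(-8\right) \left(-10\right) = 80$)
$H{\left(V \right)} = \frac{1}{80 + V}$ ($H{\left(V \right)} = \frac{1}{V + 80} = \frac{1}{80 + V}$)
$X{\left(J,x \right)} = -1 - 4 x$ ($X{\left(J,x \right)} = 3 - \left(5 - 1\right) \left(x + 1\right) = 3 - 4 \left(1 + x\right) = 3 - \left(4 + 4 x\right) = -1 - 4 x$)
$X{\left(1,3 \right)} \left(o{\left(-5 \right)} + 7\right) - 87 H{\left(7 \right)} = \left(-1 - 12\right) \left(-3 + 7\right) - \frac{87}{80 + 7} = \left(-1 - 12\right) 4 - \frac{87}{87} = \left(-13\right) 4 - 1 = -52 - 1 = -53$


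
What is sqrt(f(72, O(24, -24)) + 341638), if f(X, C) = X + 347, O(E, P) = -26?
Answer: sqrt(342057) ≈ 584.86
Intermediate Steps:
f(X, C) = 347 + X
sqrt(f(72, O(24, -24)) + 341638) = sqrt((347 + 72) + 341638) = sqrt(419 + 341638) = sqrt(342057)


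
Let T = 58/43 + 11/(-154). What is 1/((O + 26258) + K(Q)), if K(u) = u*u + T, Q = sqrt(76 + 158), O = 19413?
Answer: 602/27635579 ≈ 2.1784e-5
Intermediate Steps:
T = 769/602 (T = 58*(1/43) + 11*(-1/154) = 58/43 - 1/14 = 769/602 ≈ 1.2774)
Q = 3*sqrt(26) (Q = sqrt(234) = 3*sqrt(26) ≈ 15.297)
K(u) = 769/602 + u**2 (K(u) = u*u + 769/602 = u**2 + 769/602 = 769/602 + u**2)
1/((O + 26258) + K(Q)) = 1/((19413 + 26258) + (769/602 + (3*sqrt(26))**2)) = 1/(45671 + (769/602 + 234)) = 1/(45671 + 141637/602) = 1/(27635579/602) = 602/27635579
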